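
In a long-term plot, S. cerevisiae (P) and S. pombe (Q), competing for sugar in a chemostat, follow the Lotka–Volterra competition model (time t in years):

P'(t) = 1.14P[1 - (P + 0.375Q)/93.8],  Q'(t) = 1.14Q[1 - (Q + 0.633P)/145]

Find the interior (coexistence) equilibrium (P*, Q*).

P* ≈ 51.7, Q* ≈ 112

Setting both brackets to zero gives the nullclines P + 0.375Q = 93.8 and 0.633P + Q = 145.
Substituting Q = 145 - 0.633P into the first: P(1 - 0.375·0.633) = 93.8 - 0.375·145.
So P* = 39.4/0.763 = 51.7, and then Q* = 145 - 0.633·51.7 = 112.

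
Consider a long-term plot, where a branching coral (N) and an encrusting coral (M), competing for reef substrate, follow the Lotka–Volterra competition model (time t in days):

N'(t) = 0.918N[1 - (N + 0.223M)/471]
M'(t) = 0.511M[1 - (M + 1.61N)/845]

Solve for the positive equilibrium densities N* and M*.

Setting both brackets to zero gives the nullclines N + 0.223M = 471 and 1.61N + M = 845.
Substituting M = 845 - 1.61N into the first: N(1 - 0.223·1.61) = 471 - 0.223·845.
So N* = 283/0.641 = 441, and then M* = 845 - 1.61·441 = 135.

N* ≈ 441, M* ≈ 135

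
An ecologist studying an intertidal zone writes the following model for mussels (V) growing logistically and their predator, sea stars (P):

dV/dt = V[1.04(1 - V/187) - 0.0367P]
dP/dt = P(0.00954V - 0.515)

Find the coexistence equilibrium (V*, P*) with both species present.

From dP/dt = 0 with P > 0: 0.00954V* = 0.515, so V* = 54.
Substitute into dV/dt = 0: 1.04(1 - 54/187) = 0.0367P*.
The bracket is 0.711, giving P* = 0.74/0.0367 = 20.2.

V* ≈ 54, P* ≈ 20.2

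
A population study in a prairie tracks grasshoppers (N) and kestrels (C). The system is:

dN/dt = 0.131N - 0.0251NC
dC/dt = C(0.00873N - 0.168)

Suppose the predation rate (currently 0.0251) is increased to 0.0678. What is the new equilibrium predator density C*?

C* ≈ 1.93

At the interior fixed point, setting dN/dt = 0 with N > 0 fixes C* = (prey growth rate)/(NC coefficient) — independent of the other coefficients.
With the change, C* = 0.131/0.0678 = 1.93; it falls from 5.22.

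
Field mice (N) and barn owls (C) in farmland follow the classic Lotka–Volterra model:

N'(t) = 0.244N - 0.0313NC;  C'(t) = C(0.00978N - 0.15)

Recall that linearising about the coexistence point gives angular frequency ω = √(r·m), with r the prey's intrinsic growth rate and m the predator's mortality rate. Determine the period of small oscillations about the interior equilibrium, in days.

Here r = 0.244 and m = 0.15, so r·m = 0.0366.
ω = √0.0366 = 0.191 per day, hence T = 2π/ω ≈ 32.8 days.

T ≈ 32.8 days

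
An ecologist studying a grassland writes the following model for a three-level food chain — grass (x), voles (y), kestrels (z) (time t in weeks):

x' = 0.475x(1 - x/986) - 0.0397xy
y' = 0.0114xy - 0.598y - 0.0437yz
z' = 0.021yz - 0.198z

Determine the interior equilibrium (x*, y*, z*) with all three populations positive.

x* ≈ 209, y* ≈ 9.43, z* ≈ 40.8

From dz/dt = 0: 0.021y* = 0.198, so y* = 9.43.
From dx/dt = 0: 0.475(1 - x*/986) = 0.0397·9.43, giving x* = 986·(1 - 0.788) = 209.
From dy/dt = 0: 0.0114·209 - 0.598 = 0.0437z*, so z* = 1.78/0.0437 = 40.8.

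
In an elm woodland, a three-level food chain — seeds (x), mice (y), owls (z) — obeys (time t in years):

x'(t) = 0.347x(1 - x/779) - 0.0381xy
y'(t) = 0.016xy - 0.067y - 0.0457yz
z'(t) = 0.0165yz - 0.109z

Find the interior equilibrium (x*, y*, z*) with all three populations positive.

x* ≈ 214, y* ≈ 6.61, z* ≈ 73.4

From dz/dt = 0: 0.0165y* = 0.109, so y* = 6.61.
From dx/dt = 0: 0.347(1 - x*/779) = 0.0381·6.61, giving x* = 779·(1 - 0.725) = 214.
From dy/dt = 0: 0.016·214 - 0.067 = 0.0457z*, so z* = 3.36/0.0457 = 73.4.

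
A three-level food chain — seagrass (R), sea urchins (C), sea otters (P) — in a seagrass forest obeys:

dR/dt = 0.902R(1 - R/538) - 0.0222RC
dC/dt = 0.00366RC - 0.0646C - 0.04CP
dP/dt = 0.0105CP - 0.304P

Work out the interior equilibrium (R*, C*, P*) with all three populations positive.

R* ≈ 155, C* ≈ 29, P* ≈ 12.5

From dP/dt = 0: 0.0105C* = 0.304, so C* = 29.
From dR/dt = 0: 0.902(1 - R*/538) = 0.0222·29, giving R* = 538·(1 - 0.713) = 155.
From dC/dt = 0: 0.00366·155 - 0.0646 = 0.04P*, so P* = 0.501/0.04 = 12.5.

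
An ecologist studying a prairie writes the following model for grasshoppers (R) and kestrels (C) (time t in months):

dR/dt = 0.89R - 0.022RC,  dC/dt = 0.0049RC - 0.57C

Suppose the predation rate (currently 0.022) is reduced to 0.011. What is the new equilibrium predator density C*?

C* ≈ 80.9

At the interior fixed point, setting dR/dt = 0 with R > 0 fixes C* = (prey growth rate)/(RC coefficient) — independent of the other coefficients.
With the change, C* = 0.89/0.011 = 80.9; it rises from 40.5.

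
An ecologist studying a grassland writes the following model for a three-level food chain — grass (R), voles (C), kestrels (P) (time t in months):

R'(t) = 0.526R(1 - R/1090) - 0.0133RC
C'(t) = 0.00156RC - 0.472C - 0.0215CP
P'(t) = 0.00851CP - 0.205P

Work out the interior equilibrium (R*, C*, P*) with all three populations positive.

R* ≈ 426, C* ≈ 24.1, P* ≈ 8.96

From dP/dt = 0: 0.00851C* = 0.205, so C* = 24.1.
From dR/dt = 0: 0.526(1 - R*/1090) = 0.0133·24.1, giving R* = 1090·(1 - 0.609) = 426.
From dC/dt = 0: 0.00156·426 - 0.472 = 0.0215P*, so P* = 0.193/0.0215 = 8.96.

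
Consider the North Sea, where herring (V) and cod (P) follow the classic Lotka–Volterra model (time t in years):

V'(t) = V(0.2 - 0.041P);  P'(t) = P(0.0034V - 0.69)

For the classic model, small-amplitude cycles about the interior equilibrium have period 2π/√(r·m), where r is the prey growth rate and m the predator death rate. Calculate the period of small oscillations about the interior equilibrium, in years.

T ≈ 16.9 years

Here r = 0.2 and m = 0.69, so r·m = 0.138.
ω = √0.138 = 0.371 per year, hence T = 2π/ω ≈ 16.9 years.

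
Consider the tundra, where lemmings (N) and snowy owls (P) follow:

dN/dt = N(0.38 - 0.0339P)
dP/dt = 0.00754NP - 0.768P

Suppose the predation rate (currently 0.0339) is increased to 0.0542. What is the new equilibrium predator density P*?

P* ≈ 7.01

At the interior fixed point, setting dN/dt = 0 with N > 0 fixes P* = (prey growth rate)/(NP coefficient) — independent of the other coefficients.
With the change, P* = 0.38/0.0542 = 7.01; it falls from 11.2.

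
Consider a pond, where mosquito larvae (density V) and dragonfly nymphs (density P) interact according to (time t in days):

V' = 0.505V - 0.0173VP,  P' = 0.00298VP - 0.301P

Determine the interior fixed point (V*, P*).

V* ≈ 101, P* ≈ 29.2

Set dP/dt = 0 with P > 0: 0.00298V - 0.301 = 0, so V* = 0.301/0.00298 = 101.
Set dV/dt = 0 with V > 0: 0.505 - 0.0173P = 0, so P* = 0.505/0.0173 = 29.2.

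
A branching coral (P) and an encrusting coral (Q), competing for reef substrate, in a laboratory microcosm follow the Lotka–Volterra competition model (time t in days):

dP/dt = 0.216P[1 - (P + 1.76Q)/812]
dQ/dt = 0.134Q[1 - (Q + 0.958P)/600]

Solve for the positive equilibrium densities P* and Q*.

P* ≈ 356, Q* ≈ 259

Setting both brackets to zero gives the nullclines P + 1.76Q = 812 and 0.958P + Q = 600.
Substituting Q = 600 - 0.958P into the first: P(1 - 1.76·0.958) = 812 - 1.76·600.
So P* = -244/-0.686 = 356, and then Q* = 600 - 0.958·356 = 259.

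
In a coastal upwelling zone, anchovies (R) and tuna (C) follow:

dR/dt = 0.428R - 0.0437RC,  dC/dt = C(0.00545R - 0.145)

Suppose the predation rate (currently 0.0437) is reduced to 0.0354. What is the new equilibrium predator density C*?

C* ≈ 12.1

At the interior fixed point, setting dR/dt = 0 with R > 0 fixes C* = (prey growth rate)/(RC coefficient) — independent of the other coefficients.
With the change, C* = 0.428/0.0354 = 12.1; it rises from 9.79.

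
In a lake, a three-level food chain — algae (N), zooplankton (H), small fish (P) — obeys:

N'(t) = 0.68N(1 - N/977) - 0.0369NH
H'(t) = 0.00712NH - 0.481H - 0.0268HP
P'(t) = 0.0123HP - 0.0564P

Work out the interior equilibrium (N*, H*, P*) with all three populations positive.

From dP/dt = 0: 0.0123H* = 0.0564, so H* = 4.59.
From dN/dt = 0: 0.68(1 - N*/977) = 0.0369·4.59, giving N* = 977·(1 - 0.249) = 734.
From dH/dt = 0: 0.00712·734 - 0.481 = 0.0268P*, so P* = 4.74/0.0268 = 177.

N* ≈ 734, H* ≈ 4.59, P* ≈ 177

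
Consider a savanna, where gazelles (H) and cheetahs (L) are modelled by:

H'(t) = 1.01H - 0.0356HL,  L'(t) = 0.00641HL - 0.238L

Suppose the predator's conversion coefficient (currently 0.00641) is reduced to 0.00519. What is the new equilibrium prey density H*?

H* ≈ 45.9

At the interior fixed point, setting dL/dt = 0 with L > 0 fixes H* = (predator death rate)/(HL coefficient) — independent of the other coefficients.
With the change, H* = 0.238/0.00519 = 45.9; it rises from 37.1.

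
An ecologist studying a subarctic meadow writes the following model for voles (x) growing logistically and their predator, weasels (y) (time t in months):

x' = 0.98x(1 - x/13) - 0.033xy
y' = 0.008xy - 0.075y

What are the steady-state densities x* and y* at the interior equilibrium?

From dy/dt = 0 with y > 0: 0.008x* = 0.075, so x* = 9.38.
Substitute into dx/dt = 0: 0.98(1 - 9.38/13) = 0.033y*.
The bracket is 0.279, giving y* = 0.273/0.033 = 8.28.

x* ≈ 9.38, y* ≈ 8.28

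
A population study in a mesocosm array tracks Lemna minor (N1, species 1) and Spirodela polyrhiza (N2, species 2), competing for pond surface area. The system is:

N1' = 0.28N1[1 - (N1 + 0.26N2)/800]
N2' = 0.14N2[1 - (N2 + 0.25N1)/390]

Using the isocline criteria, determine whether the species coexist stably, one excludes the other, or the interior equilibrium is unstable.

stable coexistence

Compare the nullcline intercepts: K1/α12 = 800/0.26 = 3080 > K2 = 390; K2/α21 = 390/0.25 = 1560 > K1 = 800.
Since both inequalities hold, each species can invade when rare, so the interior equilibrium is stable.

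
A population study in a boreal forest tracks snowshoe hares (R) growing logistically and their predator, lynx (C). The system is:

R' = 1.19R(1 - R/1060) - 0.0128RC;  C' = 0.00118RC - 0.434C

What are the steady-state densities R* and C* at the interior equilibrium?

R* ≈ 368, C* ≈ 60.7

From dC/dt = 0 with C > 0: 0.00118R* = 0.434, so R* = 368.
Substitute into dR/dt = 0: 1.19(1 - 368/1060) = 0.0128C*.
The bracket is 0.653, giving C* = 0.777/0.0128 = 60.7.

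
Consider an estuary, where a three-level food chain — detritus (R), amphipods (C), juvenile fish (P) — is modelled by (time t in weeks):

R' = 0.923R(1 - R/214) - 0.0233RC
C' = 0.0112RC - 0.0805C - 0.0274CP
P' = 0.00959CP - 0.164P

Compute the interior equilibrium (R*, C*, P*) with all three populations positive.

R* ≈ 122, C* ≈ 17.1, P* ≈ 46.8

From dP/dt = 0: 0.00959C* = 0.164, so C* = 17.1.
From dR/dt = 0: 0.923(1 - R*/214) = 0.0233·17.1, giving R* = 214·(1 - 0.432) = 122.
From dC/dt = 0: 0.0112·122 - 0.0805 = 0.0274P*, so P* = 1.28/0.0274 = 46.8.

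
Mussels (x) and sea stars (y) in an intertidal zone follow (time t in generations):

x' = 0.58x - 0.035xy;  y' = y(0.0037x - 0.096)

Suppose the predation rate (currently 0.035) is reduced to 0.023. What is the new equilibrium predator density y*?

y* ≈ 25.2

At the interior fixed point, setting dx/dt = 0 with x > 0 fixes y* = (prey growth rate)/(xy coefficient) — independent of the other coefficients.
With the change, y* = 0.58/0.023 = 25.2; it rises from 16.6.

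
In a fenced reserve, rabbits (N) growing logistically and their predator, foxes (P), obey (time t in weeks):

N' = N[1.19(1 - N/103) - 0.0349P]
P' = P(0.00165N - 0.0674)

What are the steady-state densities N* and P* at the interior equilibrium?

N* ≈ 40.8, P* ≈ 20.6

From dP/dt = 0 with P > 0: 0.00165N* = 0.0674, so N* = 40.8.
Substitute into dN/dt = 0: 1.19(1 - 40.8/103) = 0.0349P*.
The bracket is 0.603, giving P* = 0.718/0.0349 = 20.6.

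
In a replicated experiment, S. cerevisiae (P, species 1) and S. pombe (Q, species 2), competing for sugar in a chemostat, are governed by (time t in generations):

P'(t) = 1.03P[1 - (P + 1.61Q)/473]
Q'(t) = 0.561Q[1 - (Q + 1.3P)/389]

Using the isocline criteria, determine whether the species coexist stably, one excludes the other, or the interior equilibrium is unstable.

unstable coexistence (outcome depends on initial conditions)

Compare the nullcline intercepts: K1/α12 = 473/1.61 = 294 < K2 = 389; K2/α21 = 389/1.3 = 299 < K1 = 473.
Since both are reversed, neither can invade when rare; the interior point is a saddle.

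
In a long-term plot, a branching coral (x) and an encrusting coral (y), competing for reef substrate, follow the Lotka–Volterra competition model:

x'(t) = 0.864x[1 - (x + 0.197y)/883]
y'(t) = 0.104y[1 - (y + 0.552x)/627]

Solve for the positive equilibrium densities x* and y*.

x* ≈ 852, y* ≈ 157

Setting both brackets to zero gives the nullclines x + 0.197y = 883 and 0.552x + y = 627.
Substituting y = 627 - 0.552x into the first: x(1 - 0.197·0.552) = 883 - 0.197·627.
So x* = 759/0.891 = 852, and then y* = 627 - 0.552·852 = 157.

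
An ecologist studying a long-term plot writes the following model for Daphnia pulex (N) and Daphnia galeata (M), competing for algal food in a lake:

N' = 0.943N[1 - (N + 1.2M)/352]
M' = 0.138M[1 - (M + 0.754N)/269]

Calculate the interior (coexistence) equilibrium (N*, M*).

Setting both brackets to zero gives the nullclines N + 1.2M = 352 and 0.754N + M = 269.
Substituting M = 269 - 0.754N into the first: N(1 - 1.2·0.754) = 352 - 1.2·269.
So N* = 29.2/0.0952 = 307, and then M* = 269 - 0.754·307 = 37.7.

N* ≈ 307, M* ≈ 37.7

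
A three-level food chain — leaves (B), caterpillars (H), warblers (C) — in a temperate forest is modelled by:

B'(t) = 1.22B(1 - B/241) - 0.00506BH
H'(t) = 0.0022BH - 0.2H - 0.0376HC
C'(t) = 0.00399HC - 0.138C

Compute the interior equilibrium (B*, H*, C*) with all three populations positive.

B* ≈ 206, H* ≈ 34.6, C* ≈ 6.76

From dC/dt = 0: 0.00399H* = 0.138, so H* = 34.6.
From dB/dt = 0: 1.22(1 - B*/241) = 0.00506·34.6, giving B* = 241·(1 - 0.143) = 206.
From dH/dt = 0: 0.0022·206 - 0.2 = 0.0376C*, so C* = 0.254/0.0376 = 6.76.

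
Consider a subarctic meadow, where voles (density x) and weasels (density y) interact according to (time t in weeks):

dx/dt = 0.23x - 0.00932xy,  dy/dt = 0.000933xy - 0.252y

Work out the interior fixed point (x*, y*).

x* ≈ 270, y* ≈ 24.7

Set dy/dt = 0 with y > 0: 0.000933x - 0.252 = 0, so x* = 0.252/0.000933 = 270.
Set dx/dt = 0 with x > 0: 0.23 - 0.00932y = 0, so y* = 0.23/0.00932 = 24.7.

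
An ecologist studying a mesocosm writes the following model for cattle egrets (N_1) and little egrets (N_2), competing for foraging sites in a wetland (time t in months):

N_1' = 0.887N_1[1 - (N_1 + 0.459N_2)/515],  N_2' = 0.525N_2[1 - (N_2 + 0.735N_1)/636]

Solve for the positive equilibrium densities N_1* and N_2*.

Setting both brackets to zero gives the nullclines N_1 + 0.459N_2 = 515 and 0.735N_1 + N_2 = 636.
Substituting N_2 = 636 - 0.735N_1 into the first: N_1(1 - 0.459·0.735) = 515 - 0.459·636.
So N_1* = 223/0.663 = 337, and then N_2* = 636 - 0.735·337 = 389.

N_1* ≈ 337, N_2* ≈ 389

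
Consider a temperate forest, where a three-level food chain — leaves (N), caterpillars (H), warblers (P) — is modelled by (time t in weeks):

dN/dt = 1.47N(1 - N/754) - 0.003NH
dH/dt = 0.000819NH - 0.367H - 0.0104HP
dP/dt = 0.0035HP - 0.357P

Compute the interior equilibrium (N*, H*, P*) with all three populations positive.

From dP/dt = 0: 0.0035H* = 0.357, so H* = 102.
From dN/dt = 0: 1.47(1 - N*/754) = 0.003·102, giving N* = 754·(1 - 0.208) = 597.
From dH/dt = 0: 0.000819·597 - 0.367 = 0.0104P*, so P* = 0.122/0.0104 = 11.7.

N* ≈ 597, H* ≈ 102, P* ≈ 11.7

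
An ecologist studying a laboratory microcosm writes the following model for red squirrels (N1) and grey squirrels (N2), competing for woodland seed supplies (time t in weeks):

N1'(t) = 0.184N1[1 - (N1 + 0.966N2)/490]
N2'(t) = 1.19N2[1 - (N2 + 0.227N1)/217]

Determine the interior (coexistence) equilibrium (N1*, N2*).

N1* ≈ 359, N2* ≈ 135

Setting both brackets to zero gives the nullclines N1 + 0.966N2 = 490 and 0.227N1 + N2 = 217.
Substituting N2 = 217 - 0.227N1 into the first: N1(1 - 0.966·0.227) = 490 - 0.966·217.
So N1* = 280/0.781 = 359, and then N2* = 217 - 0.227·359 = 135.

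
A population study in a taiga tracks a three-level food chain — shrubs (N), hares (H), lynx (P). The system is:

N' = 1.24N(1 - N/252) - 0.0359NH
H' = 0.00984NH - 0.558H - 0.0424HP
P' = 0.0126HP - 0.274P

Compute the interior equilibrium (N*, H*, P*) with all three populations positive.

From dP/dt = 0: 0.0126H* = 0.274, so H* = 21.7.
From dN/dt = 0: 1.24(1 - N*/252) = 0.0359·21.7, giving N* = 252·(1 - 0.63) = 93.3.
From dH/dt = 0: 0.00984·93.3 - 0.558 = 0.0424P*, so P* = 0.361/0.0424 = 8.5.

N* ≈ 93.3, H* ≈ 21.7, P* ≈ 8.5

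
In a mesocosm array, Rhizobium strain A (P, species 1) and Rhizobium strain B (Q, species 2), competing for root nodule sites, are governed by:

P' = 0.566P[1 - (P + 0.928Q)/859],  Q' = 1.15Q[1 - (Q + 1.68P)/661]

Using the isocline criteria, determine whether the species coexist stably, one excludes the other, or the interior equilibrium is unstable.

Compare the nullcline intercepts: K1/α12 = 859/0.928 = 926 > K2 = 661; K2/α21 = 661/1.68 = 393 < K1 = 859.
Since the inequalities point opposite ways, species 1 can invade but species 2 cannot.

species 1 excludes species 2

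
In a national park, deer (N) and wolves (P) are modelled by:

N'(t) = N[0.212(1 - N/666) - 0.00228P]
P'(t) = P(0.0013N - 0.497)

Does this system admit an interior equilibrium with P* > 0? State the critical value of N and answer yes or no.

Threshold N = 382; K > 382, so yes, the predator persists.

The predator equation gives dP/dt > 0 only when N > 0.497/0.0013 = 382.
Without the predator, N → K = 666. Since 666 > 382, the predator can invade and persist.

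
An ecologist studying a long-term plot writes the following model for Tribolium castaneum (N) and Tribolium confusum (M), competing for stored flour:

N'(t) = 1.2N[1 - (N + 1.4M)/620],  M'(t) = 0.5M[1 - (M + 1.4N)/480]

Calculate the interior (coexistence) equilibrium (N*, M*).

Setting both brackets to zero gives the nullclines N + 1.4M = 620 and 1.4N + M = 480.
Substituting M = 480 - 1.4N into the first: N(1 - 1.4·1.4) = 620 - 1.4·480.
So N* = -52/-0.96 = 54.2, and then M* = 480 - 1.4·54.2 = 404.

N* ≈ 54.2, M* ≈ 404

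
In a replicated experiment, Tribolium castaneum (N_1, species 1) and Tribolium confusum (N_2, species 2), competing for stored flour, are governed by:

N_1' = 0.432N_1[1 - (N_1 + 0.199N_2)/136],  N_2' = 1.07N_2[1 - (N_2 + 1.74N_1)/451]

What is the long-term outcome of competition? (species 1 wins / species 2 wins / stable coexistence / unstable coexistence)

Compare the nullcline intercepts: K1/α12 = 136/0.199 = 683 > K2 = 451; K2/α21 = 451/1.74 = 259 > K1 = 136.
Since both inequalities hold, each species can invade when rare, so the interior equilibrium is stable.

stable coexistence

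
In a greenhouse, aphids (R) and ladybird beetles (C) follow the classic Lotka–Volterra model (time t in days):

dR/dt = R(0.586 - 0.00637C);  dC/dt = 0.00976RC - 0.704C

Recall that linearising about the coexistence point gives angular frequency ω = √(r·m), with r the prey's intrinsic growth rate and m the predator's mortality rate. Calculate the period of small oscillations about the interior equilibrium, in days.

T ≈ 9.78 days

Here r = 0.586 and m = 0.704, so r·m = 0.413.
ω = √0.413 = 0.642 per day, hence T = 2π/ω ≈ 9.78 days.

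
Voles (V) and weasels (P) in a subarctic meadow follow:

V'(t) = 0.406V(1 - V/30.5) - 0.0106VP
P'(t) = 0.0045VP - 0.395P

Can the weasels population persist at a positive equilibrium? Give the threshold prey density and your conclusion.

The predator equation gives dP/dt > 0 only when V > 0.395/0.0045 = 87.8.
Without the predator, V → K = 30.5. Since 30.5 < 87.8, the predator cannot invade.

Threshold V = 87.8; K < 87.8, so no, the predator goes extinct.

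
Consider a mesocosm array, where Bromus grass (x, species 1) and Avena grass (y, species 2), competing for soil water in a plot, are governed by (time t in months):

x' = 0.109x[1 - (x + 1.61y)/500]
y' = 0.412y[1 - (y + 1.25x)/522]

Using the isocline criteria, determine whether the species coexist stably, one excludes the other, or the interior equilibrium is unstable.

Compare the nullcline intercepts: K1/α12 = 500/1.61 = 311 < K2 = 522; K2/α21 = 522/1.25 = 418 < K1 = 500.
Since both are reversed, neither can invade when rare; the interior point is a saddle.

unstable coexistence (outcome depends on initial conditions)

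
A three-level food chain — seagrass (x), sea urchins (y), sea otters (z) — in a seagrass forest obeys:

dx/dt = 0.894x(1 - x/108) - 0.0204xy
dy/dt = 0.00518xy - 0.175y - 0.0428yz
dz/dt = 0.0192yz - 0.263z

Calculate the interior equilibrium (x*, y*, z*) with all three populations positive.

From dz/dt = 0: 0.0192y* = 0.263, so y* = 13.7.
From dx/dt = 0: 0.894(1 - x*/108) = 0.0204·13.7, giving x* = 108·(1 - 0.313) = 74.2.
From dy/dt = 0: 0.00518·74.2 - 0.175 = 0.0428z*, so z* = 0.21/0.0428 = 4.9.

x* ≈ 74.2, y* ≈ 13.7, z* ≈ 4.9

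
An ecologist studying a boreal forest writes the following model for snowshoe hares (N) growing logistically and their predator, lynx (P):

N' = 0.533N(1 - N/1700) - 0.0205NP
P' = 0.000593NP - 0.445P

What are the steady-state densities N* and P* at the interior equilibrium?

N* ≈ 750, P* ≈ 14.5

From dP/dt = 0 with P > 0: 0.000593N* = 0.445, so N* = 750.
Substitute into dN/dt = 0: 0.533(1 - 750/1700) = 0.0205P*.
The bracket is 0.559, giving P* = 0.298/0.0205 = 14.5.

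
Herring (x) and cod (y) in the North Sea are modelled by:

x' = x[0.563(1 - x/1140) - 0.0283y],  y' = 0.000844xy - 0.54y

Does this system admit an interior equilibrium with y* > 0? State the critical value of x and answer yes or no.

Threshold x = 640; K > 640, so yes, the predator persists.

The predator equation gives dy/dt > 0 only when x > 0.54/0.000844 = 640.
Without the predator, x → K = 1140. Since 1140 > 640, the predator can invade and persist.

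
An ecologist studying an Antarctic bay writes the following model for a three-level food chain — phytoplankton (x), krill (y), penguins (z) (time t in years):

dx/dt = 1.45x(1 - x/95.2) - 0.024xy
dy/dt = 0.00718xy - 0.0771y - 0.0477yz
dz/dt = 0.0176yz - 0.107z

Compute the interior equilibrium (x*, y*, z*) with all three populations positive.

From dz/dt = 0: 0.0176y* = 0.107, so y* = 6.08.
From dx/dt = 0: 1.45(1 - x*/95.2) = 0.024·6.08, giving x* = 95.2·(1 - 0.101) = 85.6.
From dy/dt = 0: 0.00718·85.6 - 0.0771 = 0.0477z*, so z* = 0.538/0.0477 = 11.3.

x* ≈ 85.6, y* ≈ 6.08, z* ≈ 11.3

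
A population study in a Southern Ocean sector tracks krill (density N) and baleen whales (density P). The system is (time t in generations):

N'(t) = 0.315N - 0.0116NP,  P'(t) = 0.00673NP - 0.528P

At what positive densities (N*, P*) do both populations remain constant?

N* ≈ 78.5, P* ≈ 27.2

Set dP/dt = 0 with P > 0: 0.00673N - 0.528 = 0, so N* = 0.528/0.00673 = 78.5.
Set dN/dt = 0 with N > 0: 0.315 - 0.0116P = 0, so P* = 0.315/0.0116 = 27.2.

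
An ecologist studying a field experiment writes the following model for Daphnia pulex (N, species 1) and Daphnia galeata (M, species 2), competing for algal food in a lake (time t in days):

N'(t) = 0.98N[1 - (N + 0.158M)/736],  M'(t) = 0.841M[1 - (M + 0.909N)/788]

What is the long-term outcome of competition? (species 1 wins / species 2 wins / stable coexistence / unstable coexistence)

stable coexistence

Compare the nullcline intercepts: K1/α12 = 736/0.158 = 4660 > K2 = 788; K2/α21 = 788/0.909 = 867 > K1 = 736.
Since both inequalities hold, each species can invade when rare, so the interior equilibrium is stable.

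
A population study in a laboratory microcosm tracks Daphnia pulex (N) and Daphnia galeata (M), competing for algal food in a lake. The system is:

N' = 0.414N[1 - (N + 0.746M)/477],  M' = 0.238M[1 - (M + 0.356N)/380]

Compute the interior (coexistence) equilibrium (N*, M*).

N* ≈ 263, M* ≈ 286

Setting both brackets to zero gives the nullclines N + 0.746M = 477 and 0.356N + M = 380.
Substituting M = 380 - 0.356N into the first: N(1 - 0.746·0.356) = 477 - 0.746·380.
So N* = 194/0.734 = 263, and then M* = 380 - 0.356·263 = 286.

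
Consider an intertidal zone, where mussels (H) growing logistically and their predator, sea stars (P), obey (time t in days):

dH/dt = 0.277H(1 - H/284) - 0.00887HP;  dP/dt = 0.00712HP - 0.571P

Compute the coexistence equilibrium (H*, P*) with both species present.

From dP/dt = 0 with P > 0: 0.00712H* = 0.571, so H* = 80.2.
Substitute into dH/dt = 0: 0.277(1 - 80.2/284) = 0.00887P*.
The bracket is 0.718, giving P* = 0.199/0.00887 = 22.4.

H* ≈ 80.2, P* ≈ 22.4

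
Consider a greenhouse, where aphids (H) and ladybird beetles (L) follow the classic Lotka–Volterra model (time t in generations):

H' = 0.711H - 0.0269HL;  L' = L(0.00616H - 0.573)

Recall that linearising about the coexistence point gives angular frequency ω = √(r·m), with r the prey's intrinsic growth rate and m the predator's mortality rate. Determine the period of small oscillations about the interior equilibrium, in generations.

T ≈ 9.84 generations

Here r = 0.711 and m = 0.573, so r·m = 0.407.
ω = √0.407 = 0.638 per generation, hence T = 2π/ω ≈ 9.84 generations.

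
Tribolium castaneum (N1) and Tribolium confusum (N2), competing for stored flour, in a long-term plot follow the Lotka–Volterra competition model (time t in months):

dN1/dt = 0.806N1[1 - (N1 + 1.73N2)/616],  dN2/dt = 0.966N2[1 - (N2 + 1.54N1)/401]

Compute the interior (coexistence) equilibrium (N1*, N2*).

Setting both brackets to zero gives the nullclines N1 + 1.73N2 = 616 and 1.54N1 + N2 = 401.
Substituting N2 = 401 - 1.54N1 into the first: N1(1 - 1.73·1.54) = 616 - 1.73·401.
So N1* = -77.7/-1.66 = 46.7, and then N2* = 401 - 1.54·46.7 = 329.

N1* ≈ 46.7, N2* ≈ 329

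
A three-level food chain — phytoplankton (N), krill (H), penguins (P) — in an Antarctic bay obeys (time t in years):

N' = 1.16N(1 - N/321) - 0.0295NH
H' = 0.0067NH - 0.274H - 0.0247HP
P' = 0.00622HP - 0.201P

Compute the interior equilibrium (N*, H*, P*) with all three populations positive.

N* ≈ 57.2, H* ≈ 32.3, P* ≈ 4.42

From dP/dt = 0: 0.00622H* = 0.201, so H* = 32.3.
From dN/dt = 0: 1.16(1 - N*/321) = 0.0295·32.3, giving N* = 321·(1 - 0.822) = 57.2.
From dH/dt = 0: 0.0067·57.2 - 0.274 = 0.0247P*, so P* = 0.109/0.0247 = 4.42.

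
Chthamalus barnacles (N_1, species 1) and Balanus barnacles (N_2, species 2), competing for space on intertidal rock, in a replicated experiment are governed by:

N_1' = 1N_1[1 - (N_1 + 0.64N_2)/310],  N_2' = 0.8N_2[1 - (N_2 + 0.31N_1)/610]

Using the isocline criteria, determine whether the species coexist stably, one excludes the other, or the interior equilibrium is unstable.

species 2 excludes species 1

Compare the nullcline intercepts: K1/α12 = 310/0.64 = 484 < K2 = 610; K2/α21 = 610/0.31 = 1970 > K1 = 310.
Since the inequalities point opposite ways, species 2 can invade but species 1 cannot.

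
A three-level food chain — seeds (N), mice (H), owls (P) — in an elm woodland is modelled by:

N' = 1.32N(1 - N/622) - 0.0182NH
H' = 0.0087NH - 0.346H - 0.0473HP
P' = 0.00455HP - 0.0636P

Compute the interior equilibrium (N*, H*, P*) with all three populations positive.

N* ≈ 502, H* ≈ 14, P* ≈ 85

From dP/dt = 0: 0.00455H* = 0.0636, so H* = 14.
From dN/dt = 0: 1.32(1 - N*/622) = 0.0182·14, giving N* = 622·(1 - 0.193) = 502.
From dH/dt = 0: 0.0087·502 - 0.346 = 0.0473P*, so P* = 4.02/0.0473 = 85.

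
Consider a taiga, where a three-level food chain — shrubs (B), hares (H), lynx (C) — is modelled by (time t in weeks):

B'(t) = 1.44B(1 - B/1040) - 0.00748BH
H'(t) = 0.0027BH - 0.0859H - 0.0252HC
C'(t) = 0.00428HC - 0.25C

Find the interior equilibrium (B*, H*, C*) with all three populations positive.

B* ≈ 724, H* ≈ 58.4, C* ≈ 74.2

From dC/dt = 0: 0.00428H* = 0.25, so H* = 58.4.
From dB/dt = 0: 1.44(1 - B*/1040) = 0.00748·58.4, giving B* = 1040·(1 - 0.303) = 724.
From dH/dt = 0: 0.0027·724 - 0.0859 = 0.0252C*, so C* = 1.87/0.0252 = 74.2.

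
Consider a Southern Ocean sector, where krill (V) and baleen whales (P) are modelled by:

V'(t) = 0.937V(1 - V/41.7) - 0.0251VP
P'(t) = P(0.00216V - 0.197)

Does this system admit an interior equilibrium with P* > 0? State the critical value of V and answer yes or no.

The predator equation gives dP/dt > 0 only when V > 0.197/0.00216 = 91.2.
Without the predator, V → K = 41.7. Since 41.7 < 91.2, the predator cannot invade.

Threshold V = 91.2; K < 91.2, so no, the predator goes extinct.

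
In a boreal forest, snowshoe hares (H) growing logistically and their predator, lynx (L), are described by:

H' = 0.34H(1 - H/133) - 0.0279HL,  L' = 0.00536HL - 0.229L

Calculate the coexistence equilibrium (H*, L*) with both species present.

H* ≈ 42.7, L* ≈ 8.27

From dL/dt = 0 with L > 0: 0.00536H* = 0.229, so H* = 42.7.
Substitute into dH/dt = 0: 0.34(1 - 42.7/133) = 0.0279L*.
The bracket is 0.679, giving L* = 0.231/0.0279 = 8.27.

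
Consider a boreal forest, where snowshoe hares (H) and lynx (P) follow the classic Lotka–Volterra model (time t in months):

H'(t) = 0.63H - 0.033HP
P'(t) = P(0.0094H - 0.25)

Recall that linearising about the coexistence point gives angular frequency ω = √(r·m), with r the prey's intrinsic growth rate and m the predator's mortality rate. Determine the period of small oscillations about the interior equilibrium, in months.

Here r = 0.63 and m = 0.25, so r·m = 0.158.
ω = √0.158 = 0.397 per month, hence T = 2π/ω ≈ 15.8 months.

T ≈ 15.8 months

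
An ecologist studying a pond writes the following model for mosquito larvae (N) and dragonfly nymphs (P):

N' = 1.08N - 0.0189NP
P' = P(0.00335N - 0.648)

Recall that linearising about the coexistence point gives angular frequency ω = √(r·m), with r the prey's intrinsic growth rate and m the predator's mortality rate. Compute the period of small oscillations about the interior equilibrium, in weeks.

T ≈ 7.51 weeks

Here r = 1.08 and m = 0.648, so r·m = 0.7.
ω = √0.7 = 0.837 per week, hence T = 2π/ω ≈ 7.51 weeks.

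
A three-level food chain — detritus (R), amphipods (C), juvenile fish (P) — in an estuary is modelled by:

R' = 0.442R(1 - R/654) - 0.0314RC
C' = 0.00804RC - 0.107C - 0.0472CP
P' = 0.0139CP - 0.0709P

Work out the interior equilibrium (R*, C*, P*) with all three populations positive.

From dP/dt = 0: 0.0139C* = 0.0709, so C* = 5.1.
From dR/dt = 0: 0.442(1 - R*/654) = 0.0314·5.1, giving R* = 654·(1 - 0.362) = 417.
From dC/dt = 0: 0.00804·417 - 0.107 = 0.0472P*, so P* = 3.25/0.0472 = 68.8.

R* ≈ 417, C* ≈ 5.1, P* ≈ 68.8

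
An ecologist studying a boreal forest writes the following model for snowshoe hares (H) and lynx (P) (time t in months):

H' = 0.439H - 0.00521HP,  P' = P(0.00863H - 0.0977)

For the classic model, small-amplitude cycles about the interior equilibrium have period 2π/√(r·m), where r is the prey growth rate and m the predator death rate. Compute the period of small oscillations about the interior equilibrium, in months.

Here r = 0.439 and m = 0.0977, so r·m = 0.0429.
ω = √0.0429 = 0.207 per month, hence T = 2π/ω ≈ 30.3 months.

T ≈ 30.3 months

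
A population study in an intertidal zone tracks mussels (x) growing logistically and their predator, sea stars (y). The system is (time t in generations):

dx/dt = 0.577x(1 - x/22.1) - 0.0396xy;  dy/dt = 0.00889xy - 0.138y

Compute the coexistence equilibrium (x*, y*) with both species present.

From dy/dt = 0 with y > 0: 0.00889x* = 0.138, so x* = 15.5.
Substitute into dx/dt = 0: 0.577(1 - 15.5/22.1) = 0.0396y*.
The bracket is 0.298, giving y* = 0.172/0.0396 = 4.34.

x* ≈ 15.5, y* ≈ 4.34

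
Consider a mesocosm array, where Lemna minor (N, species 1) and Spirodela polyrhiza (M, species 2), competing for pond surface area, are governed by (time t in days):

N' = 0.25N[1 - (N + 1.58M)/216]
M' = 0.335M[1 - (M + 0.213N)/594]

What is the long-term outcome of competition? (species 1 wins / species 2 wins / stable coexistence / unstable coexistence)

species 2 excludes species 1

Compare the nullcline intercepts: K1/α12 = 216/1.58 = 137 < K2 = 594; K2/α21 = 594/0.213 = 2790 > K1 = 216.
Since the inequalities point opposite ways, species 2 can invade but species 1 cannot.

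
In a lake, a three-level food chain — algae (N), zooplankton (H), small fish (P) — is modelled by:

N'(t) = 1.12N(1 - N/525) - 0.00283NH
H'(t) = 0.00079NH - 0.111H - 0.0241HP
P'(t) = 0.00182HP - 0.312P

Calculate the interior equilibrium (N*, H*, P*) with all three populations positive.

From dP/dt = 0: 0.00182H* = 0.312, so H* = 171.
From dN/dt = 0: 1.12(1 - N*/525) = 0.00283·171, giving N* = 525·(1 - 0.433) = 298.
From dH/dt = 0: 0.00079·298 - 0.111 = 0.0241P*, so P* = 0.124/0.0241 = 5.15.

N* ≈ 298, H* ≈ 171, P* ≈ 5.15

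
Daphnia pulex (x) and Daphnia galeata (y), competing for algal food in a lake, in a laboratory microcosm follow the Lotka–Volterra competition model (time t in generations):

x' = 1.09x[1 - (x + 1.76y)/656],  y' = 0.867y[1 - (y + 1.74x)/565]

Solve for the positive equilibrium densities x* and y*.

Setting both brackets to zero gives the nullclines x + 1.76y = 656 and 1.74x + y = 565.
Substituting y = 565 - 1.74x into the first: x(1 - 1.76·1.74) = 656 - 1.76·565.
So x* = -338/-2.06 = 164, and then y* = 565 - 1.74·164 = 279.

x* ≈ 164, y* ≈ 279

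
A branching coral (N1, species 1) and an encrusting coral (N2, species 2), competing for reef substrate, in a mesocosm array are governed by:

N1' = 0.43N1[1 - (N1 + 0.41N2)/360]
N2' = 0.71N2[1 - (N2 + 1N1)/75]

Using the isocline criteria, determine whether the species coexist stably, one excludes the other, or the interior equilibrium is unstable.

Compare the nullcline intercepts: K1/α12 = 360/0.41 = 878 > K2 = 75; K2/α21 = 75/1 = 75 < K1 = 360.
Since the inequalities point opposite ways, species 1 can invade but species 2 cannot.

species 1 excludes species 2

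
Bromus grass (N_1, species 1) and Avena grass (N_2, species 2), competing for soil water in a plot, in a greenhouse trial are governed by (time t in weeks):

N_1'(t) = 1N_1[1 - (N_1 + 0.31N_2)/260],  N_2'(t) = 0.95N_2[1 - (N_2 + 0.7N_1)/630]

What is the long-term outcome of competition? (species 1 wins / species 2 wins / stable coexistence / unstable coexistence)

Compare the nullcline intercepts: K1/α12 = 260/0.31 = 839 > K2 = 630; K2/α21 = 630/0.7 = 900 > K1 = 260.
Since both inequalities hold, each species can invade when rare, so the interior equilibrium is stable.

stable coexistence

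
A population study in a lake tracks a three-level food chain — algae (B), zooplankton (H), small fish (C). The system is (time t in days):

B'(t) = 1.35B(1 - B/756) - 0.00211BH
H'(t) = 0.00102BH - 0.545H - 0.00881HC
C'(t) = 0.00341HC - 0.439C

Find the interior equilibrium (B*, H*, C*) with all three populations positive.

B* ≈ 604, H* ≈ 129, C* ≈ 8.05

From dC/dt = 0: 0.00341H* = 0.439, so H* = 129.
From dB/dt = 0: 1.35(1 - B*/756) = 0.00211·129, giving B* = 756·(1 - 0.201) = 604.
From dH/dt = 0: 0.00102·604 - 0.545 = 0.00881C*, so C* = 0.071/0.00881 = 8.05.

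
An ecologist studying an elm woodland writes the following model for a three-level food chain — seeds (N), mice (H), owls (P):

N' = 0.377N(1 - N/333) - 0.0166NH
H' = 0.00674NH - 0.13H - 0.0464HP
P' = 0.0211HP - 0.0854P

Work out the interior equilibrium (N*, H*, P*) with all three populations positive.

From dP/dt = 0: 0.0211H* = 0.0854, so H* = 4.05.
From dN/dt = 0: 0.377(1 - N*/333) = 0.0166·4.05, giving N* = 333·(1 - 0.178) = 274.
From dH/dt = 0: 0.00674·274 - 0.13 = 0.0464P*, so P* = 1.71/0.0464 = 36.9.

N* ≈ 274, H* ≈ 4.05, P* ≈ 36.9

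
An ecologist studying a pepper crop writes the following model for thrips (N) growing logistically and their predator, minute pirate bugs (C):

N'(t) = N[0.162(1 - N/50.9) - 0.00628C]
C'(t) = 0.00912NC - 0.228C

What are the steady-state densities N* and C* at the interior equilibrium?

N* ≈ 25, C* ≈ 13.1

From dC/dt = 0 with C > 0: 0.00912N* = 0.228, so N* = 25.
Substitute into dN/dt = 0: 0.162(1 - 25/50.9) = 0.00628C*.
The bracket is 0.509, giving C* = 0.0824/0.00628 = 13.1.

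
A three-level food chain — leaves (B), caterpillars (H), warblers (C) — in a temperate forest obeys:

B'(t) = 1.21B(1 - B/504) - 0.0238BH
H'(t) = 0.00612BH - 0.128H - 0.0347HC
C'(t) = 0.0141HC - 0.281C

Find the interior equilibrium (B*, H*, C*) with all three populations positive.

B* ≈ 306, H* ≈ 19.9, C* ≈ 50.4

From dC/dt = 0: 0.0141H* = 0.281, so H* = 19.9.
From dB/dt = 0: 1.21(1 - B*/504) = 0.0238·19.9, giving B* = 504·(1 - 0.392) = 306.
From dH/dt = 0: 0.00612·306 - 0.128 = 0.0347C*, so C* = 1.75/0.0347 = 50.4.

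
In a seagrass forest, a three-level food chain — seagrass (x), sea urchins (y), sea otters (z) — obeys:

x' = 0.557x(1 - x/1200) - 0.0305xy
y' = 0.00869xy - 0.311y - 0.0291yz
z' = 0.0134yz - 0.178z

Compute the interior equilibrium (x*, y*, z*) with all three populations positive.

x* ≈ 327, y* ≈ 13.3, z* ≈ 87

From dz/dt = 0: 0.0134y* = 0.178, so y* = 13.3.
From dx/dt = 0: 0.557(1 - x*/1200) = 0.0305·13.3, giving x* = 1200·(1 - 0.727) = 327.
From dy/dt = 0: 0.00869·327 - 0.311 = 0.0291z*, so z* = 2.53/0.0291 = 87.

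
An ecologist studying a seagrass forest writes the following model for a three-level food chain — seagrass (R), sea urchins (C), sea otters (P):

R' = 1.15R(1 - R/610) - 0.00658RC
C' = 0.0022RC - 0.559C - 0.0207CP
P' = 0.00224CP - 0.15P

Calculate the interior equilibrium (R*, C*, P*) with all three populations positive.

R* ≈ 376, C* ≈ 67, P* ≈ 13

From dP/dt = 0: 0.00224C* = 0.15, so C* = 67.
From dR/dt = 0: 1.15(1 - R*/610) = 0.00658·67, giving R* = 610·(1 - 0.383) = 376.
From dC/dt = 0: 0.0022·376 - 0.559 = 0.0207P*, so P* = 0.269/0.0207 = 13.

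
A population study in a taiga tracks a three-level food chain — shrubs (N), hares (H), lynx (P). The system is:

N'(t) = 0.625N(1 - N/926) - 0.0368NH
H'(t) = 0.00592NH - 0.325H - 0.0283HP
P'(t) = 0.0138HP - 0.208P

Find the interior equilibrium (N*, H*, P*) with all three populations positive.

N* ≈ 104, H* ≈ 15.1, P* ≈ 10.3

From dP/dt = 0: 0.0138H* = 0.208, so H* = 15.1.
From dN/dt = 0: 0.625(1 - N*/926) = 0.0368·15.1, giving N* = 926·(1 - 0.887) = 104.
From dH/dt = 0: 0.00592·104 - 0.325 = 0.0283P*, so P* = 0.292/0.0283 = 10.3.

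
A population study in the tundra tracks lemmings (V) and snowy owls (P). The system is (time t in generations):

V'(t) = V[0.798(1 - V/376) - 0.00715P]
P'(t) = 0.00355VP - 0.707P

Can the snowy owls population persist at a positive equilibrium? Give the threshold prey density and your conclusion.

Threshold V = 199; K > 199, so yes, the predator persists.

The predator equation gives dP/dt > 0 only when V > 0.707/0.00355 = 199.
Without the predator, V → K = 376. Since 376 > 199, the predator can invade and persist.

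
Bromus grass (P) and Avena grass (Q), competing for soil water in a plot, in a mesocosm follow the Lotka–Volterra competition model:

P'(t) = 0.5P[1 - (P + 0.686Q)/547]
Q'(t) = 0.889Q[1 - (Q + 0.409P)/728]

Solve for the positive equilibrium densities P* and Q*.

P* ≈ 66.2, Q* ≈ 701

Setting both brackets to zero gives the nullclines P + 0.686Q = 547 and 0.409P + Q = 728.
Substituting Q = 728 - 0.409P into the first: P(1 - 0.686·0.409) = 547 - 0.686·728.
So P* = 47.6/0.719 = 66.2, and then Q* = 728 - 0.409·66.2 = 701.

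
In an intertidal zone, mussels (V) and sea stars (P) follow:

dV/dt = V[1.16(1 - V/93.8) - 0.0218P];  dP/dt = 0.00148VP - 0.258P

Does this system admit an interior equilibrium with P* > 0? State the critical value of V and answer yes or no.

The predator equation gives dP/dt > 0 only when V > 0.258/0.00148 = 174.
Without the predator, V → K = 93.8. Since 93.8 < 174, the predator cannot invade.

Threshold V = 174; K < 174, so no, the predator goes extinct.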